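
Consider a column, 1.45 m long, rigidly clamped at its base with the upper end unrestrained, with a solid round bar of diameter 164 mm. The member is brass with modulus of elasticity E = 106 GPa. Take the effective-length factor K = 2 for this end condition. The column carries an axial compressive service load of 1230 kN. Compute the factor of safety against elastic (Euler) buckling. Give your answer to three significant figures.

n ≈ 3.59

I = πd⁴/64 = π×164⁴/64 = 3.551×10^7 mm⁴
I = 3.551×10^7 mm⁴ = 3.551×10^-5 m⁴
Effective length L_e = K·L = 2 × 1.45 = 2.900 m
P_cr = π²EI / L_e² = π² × 106×10⁹ × 3.551×10^-5 / 2.900² = 4.417×10^6 N
Factor of safety n = P_cr / P = 4417.3 / 1230 = 3.59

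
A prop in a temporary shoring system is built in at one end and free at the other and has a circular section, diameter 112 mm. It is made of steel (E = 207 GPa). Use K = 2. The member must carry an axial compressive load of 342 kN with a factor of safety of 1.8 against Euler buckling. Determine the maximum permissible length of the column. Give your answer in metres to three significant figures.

L_max ≈ 2.53 m

I = πd⁴/64 = π×112⁴/64 = 7.724×10^6 mm⁴
I = 7.724×10^-6 m⁴
Required critical load P_cr = n·P = 1.8 × 342 = 615.6 kN = 6.156×10^5 N
From P_cr = π²EI/(K·L)²:  L = (1/K)·√(π²EI/P_cr) = (1/2)·√(π²×2.07×10^11×7.724×10^-6/6.156×10^5)
L = 2.53 m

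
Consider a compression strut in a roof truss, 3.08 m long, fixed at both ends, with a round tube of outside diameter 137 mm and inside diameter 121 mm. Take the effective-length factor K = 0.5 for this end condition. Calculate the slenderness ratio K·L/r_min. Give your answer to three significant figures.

d_o = 137 mm, d_i = 121 mm
I = π(d_o⁴ − d_i⁴)/64 = π(137⁴ − 121.0⁴)/64 = 6.770×10^6 mm⁴
A = 3.242×10^3 mm²;  r_min = √(I/A) = √(6.770×10^6/3.242×10^3) = 45.70 mm
L_e = K·L = 0.5 × 3.08 m = 1.540 m = 1540.0 mm
λ = L_e / r_min = 1540.0 / 45.70 = 33.7

λ ≈ 33.7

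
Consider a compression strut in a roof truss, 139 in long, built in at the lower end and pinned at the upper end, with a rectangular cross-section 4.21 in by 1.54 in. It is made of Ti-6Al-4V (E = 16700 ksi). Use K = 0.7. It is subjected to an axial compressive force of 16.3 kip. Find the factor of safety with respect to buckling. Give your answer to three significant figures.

n ≈ 1.37

Buckling occurs about the weak axis: I_min = h·b³/12 with b = 1.54 in (the shorter side).
I_min = 4.21×1.54³/12 = 1.281 in⁴
Effective length L_e = K·L = 0.7 × 139 = 97.30 in
P_cr = π²EI / L_e² = π² × 16700×10³ × 1.281 / 97.30² = 2.231×10^4 lb
Factor of safety n = P_cr / P = 22.308 / 16.3 = 1.37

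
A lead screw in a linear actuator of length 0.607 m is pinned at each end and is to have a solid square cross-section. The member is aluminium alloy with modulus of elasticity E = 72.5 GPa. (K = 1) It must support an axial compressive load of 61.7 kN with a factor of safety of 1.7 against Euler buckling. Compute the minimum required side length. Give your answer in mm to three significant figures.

a ≈ 28.4 mm

Required P_cr = n·P = 1.7 × 61.7 = 104.9 kN
L_e = K·L = 1 × 0.607 = 0.6070 m
Required I = P_cr·L_e²/(π²E) = 1.049×10^5 × 0.6070² / (π² × 7.25×10^10) = 5.401×10^-8 m⁴
I_req = 5.401×10^4 mm⁴
Solid square: I = a⁴/12  ⇒  a = (12I)^(1/4) = (12×5.401×10^4)^(1/4) = 28.4 mm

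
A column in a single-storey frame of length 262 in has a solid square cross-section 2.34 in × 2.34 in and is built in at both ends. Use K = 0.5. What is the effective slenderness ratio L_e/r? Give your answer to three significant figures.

I = a⁴/12 = 2.34⁴/12 = 2.499 in⁴
A = 5.476 in²;  r_min = √(I/A) = √(2.499/5.476) = 0.6755 in
L_e = K·L = 0.5 × 262 = 131.0 in
λ = L_e / r_min = 131.00 / 0.6755 = 194

λ ≈ 194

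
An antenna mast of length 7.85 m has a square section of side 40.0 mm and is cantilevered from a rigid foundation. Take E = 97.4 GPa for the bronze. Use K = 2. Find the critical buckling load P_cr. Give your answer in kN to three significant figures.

I = a⁴/12 = 40.0⁴/12 = 2.133×10^5 mm⁴
I = 2.133×10^5 mm⁴ = 2.133×10^-7 m⁴
Effective length L_e = K·L = 2 × 7.85 = 15.70 m
P_cr = π²EI / L_e² = π² × 97.4×10⁹ × 2.133×10^-7 / 15.70² = 832.0 N

P_cr ≈ 0.832 kN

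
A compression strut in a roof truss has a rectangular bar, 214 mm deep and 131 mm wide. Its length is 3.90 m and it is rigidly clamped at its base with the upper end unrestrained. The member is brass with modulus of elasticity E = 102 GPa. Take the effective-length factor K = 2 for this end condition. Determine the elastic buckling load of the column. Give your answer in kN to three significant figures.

Buckling occurs about the weak axis: I_min = h·b³/12 with b = 131 mm (the shorter side).
I_min = 214×131³/12 = 4.009×10^7 mm⁴
I = 4.009×10^7 mm⁴ = 4.009×10^-5 m⁴
Effective length L_e = K·L = 2 × 3.90 = 7.800 m
P_cr = π²EI / L_e² = π² × 102×10⁹ × 4.009×10^-5 / 7.800² = 6.634×10^5 N

P_cr ≈ 663 kN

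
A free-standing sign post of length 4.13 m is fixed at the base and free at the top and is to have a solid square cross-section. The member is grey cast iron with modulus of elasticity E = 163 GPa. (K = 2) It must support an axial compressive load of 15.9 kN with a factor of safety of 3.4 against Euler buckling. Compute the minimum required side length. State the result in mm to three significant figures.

a ≈ 72.4 mm

Required P_cr = n·P = 3.4 × 15.9 = 54.06 kN
L_e = K·L = 2 × 4.13 = 8.260 m
Required I = P_cr·L_e²/(π²E) = 5.406×10^4 × 8.260² / (π² × 1.63×10^11) = 2.293×10^-6 m⁴
I_req = 2.293×10^6 mm⁴
Solid square: I = a⁴/12  ⇒  a = (12I)^(1/4) = (12×2.293×10^6)^(1/4) = 72.4 mm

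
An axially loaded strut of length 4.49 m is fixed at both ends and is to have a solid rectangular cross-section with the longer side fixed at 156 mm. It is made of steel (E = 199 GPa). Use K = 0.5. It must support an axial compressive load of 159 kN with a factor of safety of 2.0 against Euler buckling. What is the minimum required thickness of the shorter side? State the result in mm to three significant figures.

b ≈ 39.7 mm

Required P_cr = n·P = 2.0 × 159 = 318.0 kN
L_e = K·L = 0.5 × 4.49 = 2.245 m
Required I = P_cr·L_e²/(π²E) = 3.180×10^5 × 2.245² / (π² × 1.99×10^11) = 8.160×10^-7 m⁴
I_req = 8.160×10^5 mm⁴
Rectangle, weak axis: I_min = h·b³/12 with h = 156 mm fixed  ⇒  b = (12I/h)^(1/3) = 39.7 mm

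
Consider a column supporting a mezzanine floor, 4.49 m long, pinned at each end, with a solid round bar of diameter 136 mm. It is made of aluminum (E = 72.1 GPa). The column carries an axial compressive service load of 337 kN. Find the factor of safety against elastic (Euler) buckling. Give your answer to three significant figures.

I = πd⁴/64 = π×136⁴/64 = 1.679×10^7 mm⁴
I = 1.679×10^7 mm⁴ = 1.679×10^-5 m⁴
Effective length L_e = K·L = 1 × 4.49 = 4.490 m
P_cr = π²EI / L_e² = π² × 72.1×10⁹ × 1.679×10^-5 / 4.490² = 5.927×10^5 N
Factor of safety n = P_cr / P = 592.74 / 337 = 1.76

n ≈ 1.76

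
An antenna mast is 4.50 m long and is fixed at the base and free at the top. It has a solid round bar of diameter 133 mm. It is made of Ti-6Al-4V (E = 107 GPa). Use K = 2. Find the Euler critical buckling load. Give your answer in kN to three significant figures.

P_cr ≈ 200 kN

I = πd⁴/64 = π×133⁴/64 = 1.536×10^7 mm⁴
I = 1.536×10^7 mm⁴ = 1.536×10^-5 m⁴
Effective length L_e = K·L = 2 × 4.50 = 9.000 m
P_cr = π²EI / L_e² = π² × 107×10⁹ × 1.536×10^-5 / 9.000² = 2.003×10^5 N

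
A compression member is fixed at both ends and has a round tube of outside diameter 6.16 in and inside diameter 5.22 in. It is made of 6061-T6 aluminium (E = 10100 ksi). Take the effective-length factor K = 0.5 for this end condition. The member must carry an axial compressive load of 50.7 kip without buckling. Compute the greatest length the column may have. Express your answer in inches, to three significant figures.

d_o = 6.16 in, d_i = 5.22 in
I = π(d_o⁴ − d_i⁴)/64 = π(6.16⁴ − 5.220⁴)/64 = 34.23 in⁴
At the buckling limit P_cr = P = 5.070×10^4 lb
From P_cr = π²EI/(K·L)²:  L = (1/K)·√(π²EI/P_cr) = (1/0.5)·√(π²×1.01×10^7×34.23/5.070×10^4)
L = 519 in

L_max ≈ 519 in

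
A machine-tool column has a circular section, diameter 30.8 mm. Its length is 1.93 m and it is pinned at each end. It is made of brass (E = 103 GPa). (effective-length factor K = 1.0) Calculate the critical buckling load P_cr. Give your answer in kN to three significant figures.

P_cr ≈ 12.1 kN

I = πd⁴/64 = π×30.8⁴/64 = 4.417×10^4 mm⁴
I = 4.417×10^4 mm⁴ = 4.417×10^-8 m⁴
Effective length L_e = K·L = 1 × 1.93 = 1.930 m
P_cr = π²EI / L_e² = π² × 103×10⁹ × 4.417×10^-8 / 1.930² = 1.206×10^4 N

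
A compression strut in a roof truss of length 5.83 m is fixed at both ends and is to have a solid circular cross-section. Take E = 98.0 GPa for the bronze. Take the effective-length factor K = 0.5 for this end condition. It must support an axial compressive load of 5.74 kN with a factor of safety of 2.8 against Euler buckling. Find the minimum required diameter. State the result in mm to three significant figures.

Required P_cr = n·P = 2.8 × 5.74 = 16.07 kN
L_e = K·L = 0.5 × 5.83 = 2.915 m
Required I = P_cr·L_e²/(π²E) = 1.607×10^4 × 2.915² / (π² × 9.80×10^10) = 1.412×10^-7 m⁴
I_req = 1.412×10^5 mm⁴
Solid circle: I = πd⁴/64  ⇒  d = (64I/π)^(1/4) = (64×1.412×10^5/π)^(1/4) = 41.2 mm

d ≈ 41.2 mm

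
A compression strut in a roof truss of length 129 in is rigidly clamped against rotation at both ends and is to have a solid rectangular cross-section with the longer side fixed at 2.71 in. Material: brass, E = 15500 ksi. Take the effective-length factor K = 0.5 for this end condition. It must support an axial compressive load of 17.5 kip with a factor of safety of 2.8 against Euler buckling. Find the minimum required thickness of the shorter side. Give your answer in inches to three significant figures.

b ≈ 1.81 in

Required P_cr = n·P = 2.8 × 17.5 = 49.00 kip
L_e = K·L = 0.5 × 129 = 64.50 in
Required I = P_cr·L_e²/(π²E) = 4.900×10^4 × 64.50² / (π² × 1.55×10^7) = 1.333 in⁴
Rectangle, weak axis: I_min = h·b³/12 with h = 2.71 in fixed  ⇒  b = (12I/h)^(1/3) = 1.81 in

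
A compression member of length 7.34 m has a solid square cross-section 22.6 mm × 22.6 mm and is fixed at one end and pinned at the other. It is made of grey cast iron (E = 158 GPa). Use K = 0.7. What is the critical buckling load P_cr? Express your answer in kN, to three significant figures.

I = a⁴/12 = 22.6⁴/12 = 2.174×10^4 mm⁴
I = 2.174×10^4 mm⁴ = 2.174×10^-8 m⁴
Effective length L_e = K·L = 0.7 × 7.34 = 5.138 m
P_cr = π²EI / L_e² = π² × 158×10⁹ × 2.174×10^-8 / 5.138² = 1.284×10^3 N

P_cr ≈ 1.28 kN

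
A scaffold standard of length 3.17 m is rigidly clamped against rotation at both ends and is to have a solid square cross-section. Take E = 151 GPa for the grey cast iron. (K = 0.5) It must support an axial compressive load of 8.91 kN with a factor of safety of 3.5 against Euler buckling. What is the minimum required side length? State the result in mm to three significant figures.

Required P_cr = n·P = 3.5 × 8.91 = 31.18 kN
L_e = K·L = 0.5 × 3.17 = 1.585 m
Required I = P_cr·L_e²/(π²E) = 3.119×10^4 × 1.585² / (π² × 1.51×10^11) = 5.257×10^-8 m⁴
I_req = 5.257×10^4 mm⁴
Solid square: I = a⁴/12  ⇒  a = (12I)^(1/4) = (12×5.257×10^4)^(1/4) = 28.2 mm

a ≈ 28.2 mm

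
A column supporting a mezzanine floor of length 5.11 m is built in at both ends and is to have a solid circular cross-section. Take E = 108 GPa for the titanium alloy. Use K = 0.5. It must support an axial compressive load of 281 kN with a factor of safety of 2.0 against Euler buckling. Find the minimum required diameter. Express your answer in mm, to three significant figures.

d ≈ 91.5 mm

Required P_cr = n·P = 2.0 × 281 = 562.0 kN
L_e = K·L = 0.5 × 5.11 = 2.555 m
Required I = P_cr·L_e²/(π²E) = 5.620×10^5 × 2.555² / (π² × 1.08×10^11) = 3.442×10^-6 m⁴
I_req = 3.442×10^6 mm⁴
Solid circle: I = πd⁴/64  ⇒  d = (64I/π)^(1/4) = (64×3.442×10^6/π)^(1/4) = 91.5 mm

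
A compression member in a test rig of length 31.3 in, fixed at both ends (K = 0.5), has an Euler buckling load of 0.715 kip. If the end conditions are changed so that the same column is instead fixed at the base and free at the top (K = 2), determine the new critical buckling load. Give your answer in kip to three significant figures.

P_cr ∝ 1/K², so P_cr,new = P_cr,old × (K_old/K_new)² = 0.715 × (0.5/2)²
= 0.715 × 0.06250 = 0.0447 kip

P_cr ≈ 0.0447 kip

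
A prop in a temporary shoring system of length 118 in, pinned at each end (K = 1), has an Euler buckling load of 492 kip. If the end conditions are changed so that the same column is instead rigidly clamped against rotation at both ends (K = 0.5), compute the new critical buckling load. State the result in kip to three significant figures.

P_cr ≈ 1970 kip

P_cr ∝ 1/K², so P_cr,new = P_cr,old × (K_old/K_new)² = 492 × (1/0.5)²
= 492 × 4.000 = 1970 kip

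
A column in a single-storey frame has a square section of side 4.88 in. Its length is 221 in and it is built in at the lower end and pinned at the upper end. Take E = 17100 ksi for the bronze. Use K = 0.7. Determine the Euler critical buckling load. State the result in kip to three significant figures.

P_cr ≈ 333 kip

I = a⁴/12 = 4.88⁴/12 = 47.26 in⁴
Effective length L_e = K·L = 0.7 × 221 = 154.7 in
P_cr = π²EI / L_e² = π² × 17100×10³ × 47.26 / 154.7² = 3.333×10^5 lb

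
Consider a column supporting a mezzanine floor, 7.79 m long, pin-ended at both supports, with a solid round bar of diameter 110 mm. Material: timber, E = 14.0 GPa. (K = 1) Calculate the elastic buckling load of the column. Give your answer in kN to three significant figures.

P_cr ≈ 16.4 kN

I = πd⁴/64 = π×110⁴/64 = 7.187×10^6 mm⁴
I = 7.187×10^6 mm⁴ = 7.187×10^-6 m⁴
Effective length L_e = K·L = 1 × 7.79 = 7.790 m
P_cr = π²EI / L_e² = π² × 14.0×10⁹ × 7.187×10^-6 / 7.790² = 1.636×10^4 N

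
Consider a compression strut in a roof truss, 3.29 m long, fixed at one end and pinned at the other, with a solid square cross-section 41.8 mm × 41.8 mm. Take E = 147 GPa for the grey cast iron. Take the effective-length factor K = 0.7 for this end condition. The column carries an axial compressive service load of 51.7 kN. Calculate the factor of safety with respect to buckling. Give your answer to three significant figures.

n ≈ 1.35

I = a⁴/12 = 41.8⁴/12 = 2.544×10^5 mm⁴
I = 2.544×10^5 mm⁴ = 2.544×10^-7 m⁴
Effective length L_e = K·L = 0.7 × 3.29 = 2.303 m
P_cr = π²EI / L_e² = π² × 147×10⁹ × 2.544×10^-7 / 2.303² = 6.959×10^4 N
Factor of safety n = P_cr / P = 69.591 / 51.7 = 1.35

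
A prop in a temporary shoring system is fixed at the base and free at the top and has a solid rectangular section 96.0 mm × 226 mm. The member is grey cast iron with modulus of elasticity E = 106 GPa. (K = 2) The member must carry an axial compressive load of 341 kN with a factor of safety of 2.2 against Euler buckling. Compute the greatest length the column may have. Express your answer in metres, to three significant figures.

L_max ≈ 2.41 m

Buckling occurs about the weak axis: I_min = h·b³/12 with b = 96.0 mm (the shorter side).
I_min = 226×96.0³/12 = 1.666×10^7 mm⁴
I = 1.666×10^-5 m⁴
Required critical load P_cr = n·P = 2.2 × 341 = 750.2 kN = 7.502×10^5 N
From P_cr = π²EI/(K·L)²:  L = (1/K)·√(π²EI/P_cr) = (1/2)·√(π²×1.06×10^11×1.666×10^-5/7.502×10^5)
L = 2.41 m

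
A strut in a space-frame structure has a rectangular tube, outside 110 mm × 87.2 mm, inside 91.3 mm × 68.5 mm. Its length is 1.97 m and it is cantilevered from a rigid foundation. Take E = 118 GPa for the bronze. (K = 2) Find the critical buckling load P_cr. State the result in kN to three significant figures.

P_cr ≈ 273 kN

Weak-axis I_min = (h_o·b_o³ − h_i·b_i³)/12 with b_o = 87.2, b_i = 68.50 mm (shorter outer/inner sides).
I_min = (110×87.2³ − 91.30×68.50³)/12 = 3.633×10^6 mm⁴
I = 3.633×10^6 mm⁴ = 3.633×10^-6 m⁴
Effective length L_e = K·L = 2 × 1.97 = 3.940 m
P_cr = π²EI / L_e² = π² × 118×10⁹ × 3.633×10^-6 / 3.940² = 2.725×10^5 N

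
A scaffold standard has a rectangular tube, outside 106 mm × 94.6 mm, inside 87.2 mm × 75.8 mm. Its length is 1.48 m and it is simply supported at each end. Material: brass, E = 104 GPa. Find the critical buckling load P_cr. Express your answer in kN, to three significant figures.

P_cr ≈ 2020 kN

Weak-axis I_min = (h_o·b_o³ − h_i·b_i³)/12 with b_o = 94.6, b_i = 75.80 mm (shorter outer/inner sides).
I_min = (106×94.6³ − 87.20×75.80³)/12 = 4.313×10^6 mm⁴
I = 4.313×10^6 mm⁴ = 4.313×10^-6 m⁴
Effective length L_e = K·L = 1 × 1.48 = 1.480 m
P_cr = π²EI / L_e² = π² × 104×10⁹ × 4.313×10^-6 / 1.480² = 2.021×10^6 N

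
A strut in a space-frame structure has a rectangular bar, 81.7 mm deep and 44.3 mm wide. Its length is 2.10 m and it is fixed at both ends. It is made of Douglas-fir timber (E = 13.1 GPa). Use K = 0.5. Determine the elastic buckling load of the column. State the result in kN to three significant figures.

P_cr ≈ 69.4 kN

Buckling occurs about the weak axis: I_min = h·b³/12 with b = 44.3 mm (the shorter side).
I_min = 81.7×44.3³/12 = 5.919×10^5 mm⁴
I = 5.919×10^5 mm⁴ = 5.919×10^-7 m⁴
Effective length L_e = K·L = 0.5 × 2.10 = 1.050 m
P_cr = π²EI / L_e² = π² × 13.1×10⁹ × 5.919×10^-7 / 1.050² = 6.941×10^4 N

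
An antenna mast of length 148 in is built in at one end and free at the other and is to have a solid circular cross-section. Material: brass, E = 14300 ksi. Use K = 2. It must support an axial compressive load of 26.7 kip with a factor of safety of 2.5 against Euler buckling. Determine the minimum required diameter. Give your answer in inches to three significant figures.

d ≈ 5.39 in

Required P_cr = n·P = 2.5 × 26.7 = 66.75 kip
L_e = K·L = 2 × 148 = 296.0 in
Required I = P_cr·L_e²/(π²E) = 6.675×10^4 × 296.0² / (π² × 1.43×10^7) = 41.44 in⁴
Solid circle: I = πd⁴/64  ⇒  d = (64I/π)^(1/4) = (64×41.44/π)^(1/4) = 5.39 in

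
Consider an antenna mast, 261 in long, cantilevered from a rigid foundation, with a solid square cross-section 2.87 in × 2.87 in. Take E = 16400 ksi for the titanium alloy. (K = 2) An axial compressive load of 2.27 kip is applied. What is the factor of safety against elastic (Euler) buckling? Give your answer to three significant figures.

n ≈ 1.48

I = a⁴/12 = 2.87⁴/12 = 5.654 in⁴
Effective length L_e = K·L = 2 × 261 = 522.0 in
P_cr = π²EI / L_e² = π² × 16400×10³ × 5.654 / 522.0² = 3.359×10^3 lb
Factor of safety n = P_cr / P = 3.3585 / 2.27 = 1.48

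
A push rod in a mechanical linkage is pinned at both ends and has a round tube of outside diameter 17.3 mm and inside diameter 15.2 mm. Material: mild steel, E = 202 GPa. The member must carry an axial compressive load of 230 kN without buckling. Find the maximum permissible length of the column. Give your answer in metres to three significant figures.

d_o = 17.3 mm, d_i = 15.2 mm
I = π(d_o⁴ − d_i⁴)/64 = π(17.3⁴ − 15.20⁴)/64 = 1.777×10^3 mm⁴
I = 1.777×10^-9 m⁴
At the buckling limit P_cr = P = 2.300×10^5 N
From P_cr = π²EI/(K·L)²:  L = (1/K)·√(π²EI/P_cr) = (1/1)·√(π²×2.02×10^11×1.777×10^-9/2.300×10^5)
L = 0.124 m

L_max ≈ 0.124 m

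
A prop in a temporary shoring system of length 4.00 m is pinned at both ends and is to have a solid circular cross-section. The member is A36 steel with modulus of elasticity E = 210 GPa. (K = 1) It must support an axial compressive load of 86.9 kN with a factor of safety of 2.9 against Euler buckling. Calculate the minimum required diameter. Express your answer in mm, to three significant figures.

Required P_cr = n·P = 2.9 × 86.9 = 252.0 kN
L_e = K·L = 1 × 4.00 = 4.000 m
Required I = P_cr·L_e²/(π²E) = 2.520×10^5 × 4.000² / (π² × 2.10×10^11) = 1.945×10^-6 m⁴
I_req = 1.945×10^6 mm⁴
Solid circle: I = πd⁴/64  ⇒  d = (64I/π)^(1/4) = (64×1.945×10^6/π)^(1/4) = 79.3 mm

d ≈ 79.3 mm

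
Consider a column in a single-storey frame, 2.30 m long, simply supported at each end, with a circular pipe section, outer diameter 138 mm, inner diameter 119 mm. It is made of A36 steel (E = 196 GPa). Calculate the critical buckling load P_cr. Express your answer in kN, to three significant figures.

P_cr ≈ 2910 kN

d_o = 138 mm, d_i = 119 mm
I = π(d_o⁴ − d_i⁴)/64 = π(138⁴ − 119.0⁴)/64 = 7.959×10^6 mm⁴
I = 7.959×10^6 mm⁴ = 7.959×10^-6 m⁴
Effective length L_e = K·L = 1 × 2.30 = 2.300 m
P_cr = π²EI / L_e² = π² × 196×10⁹ × 7.959×10^-6 / 2.300² = 2.910×10^6 N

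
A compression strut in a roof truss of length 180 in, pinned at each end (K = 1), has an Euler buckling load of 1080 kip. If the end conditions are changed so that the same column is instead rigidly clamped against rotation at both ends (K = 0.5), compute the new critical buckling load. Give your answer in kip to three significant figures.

P_cr ≈ 4320 kip

P_cr ∝ 1/K², so P_cr,new = P_cr,old × (K_old/K_new)² = 1080 × (1/0.5)²
= 1080 × 4.000 = 4320 kip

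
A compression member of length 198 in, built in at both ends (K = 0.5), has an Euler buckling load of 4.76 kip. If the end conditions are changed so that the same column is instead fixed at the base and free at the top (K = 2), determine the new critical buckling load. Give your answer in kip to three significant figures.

P_cr ∝ 1/K², so P_cr,new = P_cr,old × (K_old/K_new)² = 4.76 × (0.5/2)²
= 4.76 × 0.06250 = 0.298 kip

P_cr ≈ 0.298 kip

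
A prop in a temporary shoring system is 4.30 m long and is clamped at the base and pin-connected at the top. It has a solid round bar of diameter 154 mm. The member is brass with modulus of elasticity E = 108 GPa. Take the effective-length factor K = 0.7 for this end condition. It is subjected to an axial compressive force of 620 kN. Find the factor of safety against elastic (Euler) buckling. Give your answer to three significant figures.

I = πd⁴/64 = π×154⁴/64 = 2.761×10^7 mm⁴
I = 2.761×10^7 mm⁴ = 2.761×10^-5 m⁴
Effective length L_e = K·L = 0.7 × 4.30 = 3.010 m
P_cr = π²EI / L_e² = π² × 108×10⁹ × 2.761×10^-5 / 3.010² = 3.248×10^6 N
Factor of safety n = P_cr / P = 3248.2 / 620 = 5.24

n ≈ 5.24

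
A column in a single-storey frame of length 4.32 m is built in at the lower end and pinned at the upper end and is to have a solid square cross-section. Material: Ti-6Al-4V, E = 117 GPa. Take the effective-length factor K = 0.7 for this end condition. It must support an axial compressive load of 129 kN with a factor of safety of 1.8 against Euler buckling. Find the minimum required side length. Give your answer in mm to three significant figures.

a ≈ 68.5 mm

Required P_cr = n·P = 1.8 × 129 = 232.2 kN
L_e = K·L = 0.7 × 4.32 = 3.024 m
Required I = P_cr·L_e²/(π²E) = 2.322×10^5 × 3.024² / (π² × 1.17×10^11) = 1.839×10^-6 m⁴
I_req = 1.839×10^6 mm⁴
Solid square: I = a⁴/12  ⇒  a = (12I)^(1/4) = (12×1.839×10^6)^(1/4) = 68.5 mm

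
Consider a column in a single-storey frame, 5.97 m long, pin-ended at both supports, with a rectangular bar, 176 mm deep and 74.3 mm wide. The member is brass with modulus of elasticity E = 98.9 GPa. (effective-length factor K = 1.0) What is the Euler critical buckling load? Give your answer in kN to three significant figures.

P_cr ≈ 165 kN

Buckling occurs about the weak axis: I_min = h·b³/12 with b = 74.3 mm (the shorter side).
I_min = 176×74.3³/12 = 6.016×10^6 mm⁴
I = 6.016×10^6 mm⁴ = 6.016×10^-6 m⁴
Effective length L_e = K·L = 1 × 5.97 = 5.970 m
P_cr = π²EI / L_e² = π² × 98.9×10⁹ × 6.016×10^-6 / 5.970² = 1.648×10^5 N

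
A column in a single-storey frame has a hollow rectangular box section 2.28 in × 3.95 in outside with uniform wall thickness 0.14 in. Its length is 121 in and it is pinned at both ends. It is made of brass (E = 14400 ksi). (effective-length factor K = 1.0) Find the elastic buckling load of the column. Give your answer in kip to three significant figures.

Inner dimensions: h_i = 3.95 − 2×0.14 = 3.670 in, b_i = 2.28 − 2×0.14 = 2.000 in
Weak-axis I_min = (h_o·b_o³ − h_i·b_i³)/12 with b_o = 2.28, b_i = 2.000 in (shorter outer/inner sides).
I_min = (3.95×2.28³ − 3.670×2.000³)/12 = 1.455 in⁴
Effective length L_e = K·L = 1 × 121 = 121.0 in
P_cr = π²EI / L_e² = π² × 14400×10³ × 1.455 / 121.0² = 1.412×10^4 lb

P_cr ≈ 14.1 kip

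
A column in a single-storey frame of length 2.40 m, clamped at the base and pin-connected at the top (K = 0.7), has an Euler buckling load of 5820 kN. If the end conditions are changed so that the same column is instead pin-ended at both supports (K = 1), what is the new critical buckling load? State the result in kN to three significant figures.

P_cr ∝ 1/K², so P_cr,new = P_cr,old × (K_old/K_new)² = 5820 × (0.7/1)²
= 5820 × 0.4900 = 2850 kN

P_cr ≈ 2850 kN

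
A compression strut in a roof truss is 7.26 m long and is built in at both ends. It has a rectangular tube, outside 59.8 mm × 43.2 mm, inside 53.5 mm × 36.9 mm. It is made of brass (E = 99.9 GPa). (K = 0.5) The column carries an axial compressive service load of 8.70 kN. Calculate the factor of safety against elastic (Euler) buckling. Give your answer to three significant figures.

n ≈ 1.53

Weak-axis I_min = (h_o·b_o³ − h_i·b_i³)/12 with b_o = 43.2, b_i = 36.90 mm (shorter outer/inner sides).
I_min = (59.8×43.2³ − 53.50×36.90³)/12 = 1.778×10^5 mm⁴
I = 1.778×10^5 mm⁴ = 1.778×10^-7 m⁴
Effective length L_e = K·L = 0.5 × 7.26 = 3.630 m
P_cr = π²EI / L_e² = π² × 99.9×10⁹ × 1.778×10^-7 / 3.630² = 1.330×10^4 N
Factor of safety n = P_cr / P = 13.301 / 8.70 = 1.53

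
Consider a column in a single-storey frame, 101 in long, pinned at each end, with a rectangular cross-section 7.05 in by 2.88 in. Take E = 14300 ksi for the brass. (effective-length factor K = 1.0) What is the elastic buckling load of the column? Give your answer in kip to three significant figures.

Buckling occurs about the weak axis: I_min = h·b³/12 with b = 2.88 in (the shorter side).
I_min = 7.05×2.88³/12 = 14.03 in⁴
Effective length L_e = K·L = 1 × 101 = 101.0 in
P_cr = π²EI / L_e² = π² × 14300×10³ × 14.03 / 101.0² = 1.942×10^5 lb

P_cr ≈ 194 kip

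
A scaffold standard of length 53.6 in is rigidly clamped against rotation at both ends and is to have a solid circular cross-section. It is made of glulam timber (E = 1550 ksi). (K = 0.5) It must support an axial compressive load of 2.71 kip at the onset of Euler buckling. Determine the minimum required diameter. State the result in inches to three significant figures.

d ≈ 1.27 in

L_e = K·L = 0.5 × 53.6 = 26.80 in
Required I = P_cr·L_e²/(π²E) = 2.710×10^3 × 26.80² / (π² × 1.55×10^6) = 0.1272 in⁴
Solid circle: I = πd⁴/64  ⇒  d = (64I/π)^(1/4) = (64×0.1272/π)^(1/4) = 1.27 in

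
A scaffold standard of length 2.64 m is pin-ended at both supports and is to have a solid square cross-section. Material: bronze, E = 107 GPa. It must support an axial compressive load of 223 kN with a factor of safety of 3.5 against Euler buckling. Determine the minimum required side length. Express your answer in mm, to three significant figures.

a ≈ 88.7 mm

Required P_cr = n·P = 3.5 × 223 = 780.5 kN
L_e = K·L = 1 × 2.64 = 2.640 m
Required I = P_cr·L_e²/(π²E) = 7.805×10^5 × 2.640² / (π² × 1.07×10^11) = 5.151×10^-6 m⁴
I_req = 5.151×10^6 mm⁴
Solid square: I = a⁴/12  ⇒  a = (12I)^(1/4) = (12×5.151×10^6)^(1/4) = 88.7 mm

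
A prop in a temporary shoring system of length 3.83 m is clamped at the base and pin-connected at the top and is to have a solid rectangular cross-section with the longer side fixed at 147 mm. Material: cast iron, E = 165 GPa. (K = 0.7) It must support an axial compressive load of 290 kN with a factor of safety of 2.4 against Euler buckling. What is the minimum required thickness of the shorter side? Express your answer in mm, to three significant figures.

Required P_cr = n·P = 2.4 × 290 = 696.0 kN
L_e = K·L = 0.7 × 3.83 = 2.681 m
Required I = P_cr·L_e²/(π²E) = 6.960×10^5 × 2.681² / (π² × 1.65×10^11) = 3.072×10^-6 m⁴
I_req = 3.072×10^6 mm⁴
Rectangle, weak axis: I_min = h·b³/12 with h = 147 mm fixed  ⇒  b = (12I/h)^(1/3) = 63.1 mm

b ≈ 63.1 mm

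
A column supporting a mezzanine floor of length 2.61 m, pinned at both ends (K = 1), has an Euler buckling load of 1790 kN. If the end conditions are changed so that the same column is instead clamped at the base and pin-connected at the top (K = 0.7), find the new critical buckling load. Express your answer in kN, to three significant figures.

P_cr ∝ 1/K², so P_cr,new = P_cr,old × (K_old/K_new)² = 1790 × (1/0.7)²
= 1790 × 2.041 = 3650 kN

P_cr ≈ 3650 kN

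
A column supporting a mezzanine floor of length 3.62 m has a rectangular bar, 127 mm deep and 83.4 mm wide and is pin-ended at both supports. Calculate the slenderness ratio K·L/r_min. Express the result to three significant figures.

λ ≈ 150

For a rectangle r_min = b/√12 = 83.4/√12 = 24.08 mm
L_e = K·L = 1 × 3.62 m = 3.620 m = 3620.0 mm
λ = L_e / r_min = 3620.0 / 24.08 = 150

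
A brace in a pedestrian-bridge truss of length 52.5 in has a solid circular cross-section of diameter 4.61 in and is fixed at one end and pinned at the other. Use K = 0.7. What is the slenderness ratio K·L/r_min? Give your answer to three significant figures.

λ ≈ 31.9

For a solid circle r = d/4 = 4.61/4 = 1.152 in
L_e = K·L = 0.7 × 52.5 = 36.75 in
λ = L_e / r_min = 36.750 / 1.152 = 31.9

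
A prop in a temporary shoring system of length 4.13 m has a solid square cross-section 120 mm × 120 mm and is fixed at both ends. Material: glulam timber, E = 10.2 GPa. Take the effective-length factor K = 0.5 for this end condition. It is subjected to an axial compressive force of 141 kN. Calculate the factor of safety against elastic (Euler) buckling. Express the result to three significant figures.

I = a⁴/12 = 120⁴/12 = 1.728×10^7 mm⁴
I = 1.728×10^7 mm⁴ = 1.728×10^-5 m⁴
Effective length L_e = K·L = 0.5 × 4.13 = 2.065 m
P_cr = π²EI / L_e² = π² × 10.2×10⁹ × 1.728×10^-5 / 2.065² = 4.079×10^5 N
Factor of safety n = P_cr / P = 407.95 / 141 = 2.89

n ≈ 2.89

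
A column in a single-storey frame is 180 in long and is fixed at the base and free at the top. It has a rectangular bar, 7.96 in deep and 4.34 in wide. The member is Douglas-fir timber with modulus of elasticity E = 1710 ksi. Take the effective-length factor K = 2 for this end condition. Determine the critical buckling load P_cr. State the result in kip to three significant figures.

P_cr ≈ 7.06 kip

Buckling occurs about the weak axis: I_min = h·b³/12 with b = 4.34 in (the shorter side).
I_min = 7.96×4.34³/12 = 54.23 in⁴
Effective length L_e = K·L = 2 × 180 = 360.0 in
P_cr = π²EI / L_e² = π² × 1710×10³ × 54.23 / 360.0² = 7.061×10^3 lb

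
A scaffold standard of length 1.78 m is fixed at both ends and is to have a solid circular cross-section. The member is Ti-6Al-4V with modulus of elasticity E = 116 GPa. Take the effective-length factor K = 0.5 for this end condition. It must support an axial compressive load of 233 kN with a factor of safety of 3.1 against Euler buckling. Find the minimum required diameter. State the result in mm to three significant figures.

Required P_cr = n·P = 3.1 × 233 = 722.3 kN
L_e = K·L = 0.5 × 1.78 = 0.8900 m
Required I = P_cr·L_e²/(π²E) = 7.223×10^5 × 0.8900² / (π² × 1.16×10^11) = 4.997×10^-7 m⁴
I_req = 4.997×10^5 mm⁴
Solid circle: I = πd⁴/64  ⇒  d = (64I/π)^(1/4) = (64×4.997×10^5/π)^(1/4) = 56.5 mm

d ≈ 56.5 mm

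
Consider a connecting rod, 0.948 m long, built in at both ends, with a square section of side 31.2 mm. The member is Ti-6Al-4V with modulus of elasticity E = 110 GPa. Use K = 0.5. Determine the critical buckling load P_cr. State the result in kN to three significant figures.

I = a⁴/12 = 31.2⁴/12 = 7.897×10^4 mm⁴
I = 7.897×10^4 mm⁴ = 7.897×10^-8 m⁴
Effective length L_e = K·L = 0.5 × 0.948 = 0.4740 m
P_cr = π²EI / L_e² = π² × 110×10⁹ × 7.897×10^-8 / 0.4740² = 3.816×10^5 N

P_cr ≈ 382 kN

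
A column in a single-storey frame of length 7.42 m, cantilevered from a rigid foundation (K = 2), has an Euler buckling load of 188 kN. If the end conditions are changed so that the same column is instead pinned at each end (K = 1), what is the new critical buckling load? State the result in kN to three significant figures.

P_cr ∝ 1/K², so P_cr,new = P_cr,old × (K_old/K_new)² = 188 × (2/1)²
= 188 × 4.000 = 752 kN

P_cr ≈ 752 kN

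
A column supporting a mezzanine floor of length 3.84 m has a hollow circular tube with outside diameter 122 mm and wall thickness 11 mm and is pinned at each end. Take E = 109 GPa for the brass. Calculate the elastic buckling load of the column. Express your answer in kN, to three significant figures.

Inner diameter d_i = 122 − 2×11 = 100.0 mm
I = π(d_o⁴ − d_i⁴)/64 = π(122⁴ − 100.0⁴)/64 = 5.966×10^6 mm⁴
I = 5.966×10^6 mm⁴ = 5.966×10^-6 m⁴
Effective length L_e = K·L = 1 × 3.84 = 3.840 m
P_cr = π²EI / L_e² = π² × 109×10⁹ × 5.966×10^-6 / 3.840² = 4.352×10^5 N

P_cr ≈ 435 kN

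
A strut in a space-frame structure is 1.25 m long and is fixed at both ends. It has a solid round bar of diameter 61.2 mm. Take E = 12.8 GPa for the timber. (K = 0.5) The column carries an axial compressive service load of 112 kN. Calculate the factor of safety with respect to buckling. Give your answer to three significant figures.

I = πd⁴/64 = π×61.2⁴/64 = 6.886×10^5 mm⁴
I = 6.886×10^5 mm⁴ = 6.886×10^-7 m⁴
Effective length L_e = K·L = 0.5 × 1.25 = 0.6250 m
P_cr = π²EI / L_e² = π² × 12.8×10⁹ × 6.886×10^-7 / 0.6250² = 2.227×10^5 N
Factor of safety n = P_cr / P = 222.70 / 112 = 1.99

n ≈ 1.99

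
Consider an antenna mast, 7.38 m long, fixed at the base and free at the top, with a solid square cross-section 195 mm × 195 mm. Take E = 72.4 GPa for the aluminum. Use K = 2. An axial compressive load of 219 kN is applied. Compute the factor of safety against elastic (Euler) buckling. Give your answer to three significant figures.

n ≈ 1.80

I = a⁴/12 = 195⁴/12 = 1.205×10^8 mm⁴
I = 1.205×10^8 mm⁴ = 1.205×10^-4 m⁴
Effective length L_e = K·L = 2 × 7.38 = 14.76 m
P_cr = π²EI / L_e² = π² × 72.4×10⁹ × 1.205×10^-4 / 14.76² = 3.952×10^5 N
Factor of safety n = P_cr / P = 395.21 / 219 = 1.80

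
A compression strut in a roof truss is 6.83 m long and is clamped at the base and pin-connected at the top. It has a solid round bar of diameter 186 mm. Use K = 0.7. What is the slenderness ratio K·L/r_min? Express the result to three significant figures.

λ ≈ 103

I = πd⁴/64 = π×186⁴/64 = 5.875×10^7 mm⁴
A = 2.717×10^4 mm²;  r_min = √(I/A) = √(5.875×10^7/2.717×10^4) = 46.50 mm
L_e = K·L = 0.7 × 6.83 m = 4.781 m = 4781.0 mm
λ = L_e / r_min = 4781.0 / 46.50 = 103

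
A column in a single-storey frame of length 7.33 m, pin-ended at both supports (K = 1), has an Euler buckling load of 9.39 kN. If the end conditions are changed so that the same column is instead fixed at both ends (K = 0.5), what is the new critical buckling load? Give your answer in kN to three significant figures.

P_cr ≈ 37.6 kN

P_cr ∝ 1/K², so P_cr,new = P_cr,old × (K_old/K_new)² = 9.39 × (1/0.5)²
= 9.39 × 4.000 = 37.6 kN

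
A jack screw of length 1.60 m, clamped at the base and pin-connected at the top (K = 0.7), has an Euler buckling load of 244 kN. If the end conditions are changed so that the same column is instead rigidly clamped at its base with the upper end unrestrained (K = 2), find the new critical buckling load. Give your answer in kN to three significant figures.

P_cr ≈ 29.9 kN

P_cr ∝ 1/K², so P_cr,new = P_cr,old × (K_old/K_new)² = 244 × (0.7/2)²
= 244 × 0.1225 = 29.9 kN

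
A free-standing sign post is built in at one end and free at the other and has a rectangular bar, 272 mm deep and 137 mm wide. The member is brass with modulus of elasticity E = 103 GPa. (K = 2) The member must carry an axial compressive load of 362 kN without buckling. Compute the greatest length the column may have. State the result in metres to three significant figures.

L_max ≈ 6.40 m

Buckling occurs about the weak axis: I_min = h·b³/12 with b = 137 mm (the shorter side).
I_min = 272×137³/12 = 5.828×10^7 mm⁴
I = 5.828×10^-5 m⁴
At the buckling limit P_cr = P = 3.620×10^5 N
From P_cr = π²EI/(K·L)²:  L = (1/K)·√(π²EI/P_cr) = (1/2)·√(π²×1.03×10^11×5.828×10^-5/3.620×10^5)
L = 6.40 m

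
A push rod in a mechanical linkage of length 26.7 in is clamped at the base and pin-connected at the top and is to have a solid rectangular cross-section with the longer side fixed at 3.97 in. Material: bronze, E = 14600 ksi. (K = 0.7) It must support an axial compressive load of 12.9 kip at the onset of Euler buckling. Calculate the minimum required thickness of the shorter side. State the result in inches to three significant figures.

b ≈ 0.456 in

L_e = K·L = 0.7 × 26.7 = 18.69 in
Required I = P_cr·L_e²/(π²E) = 1.290×10^4 × 18.69² / (π² × 1.46×10^7) = 3.127×10^-2 in⁴
Rectangle, weak axis: I_min = h·b³/12 with h = 3.97 in fixed  ⇒  b = (12I/h)^(1/3) = 0.456 in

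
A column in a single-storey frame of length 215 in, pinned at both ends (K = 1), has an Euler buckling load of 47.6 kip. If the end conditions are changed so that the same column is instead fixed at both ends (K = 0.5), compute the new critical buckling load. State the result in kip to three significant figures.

P_cr ≈ 190 kip

P_cr ∝ 1/K², so P_cr,new = P_cr,old × (K_old/K_new)² = 47.6 × (1/0.5)²
= 47.6 × 4.000 = 190 kip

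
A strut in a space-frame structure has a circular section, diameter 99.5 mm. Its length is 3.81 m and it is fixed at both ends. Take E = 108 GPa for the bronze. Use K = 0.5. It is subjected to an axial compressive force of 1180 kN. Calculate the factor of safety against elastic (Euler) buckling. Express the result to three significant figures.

I = πd⁴/64 = π×99.5⁴/64 = 4.811×10^6 mm⁴
I = 4.811×10^6 mm⁴ = 4.811×10^-6 m⁴
Effective length L_e = K·L = 0.5 × 3.81 = 1.905 m
P_cr = π²EI / L_e² = π² × 108×10⁹ × 4.811×10^-6 / 1.905² = 1.413×10^6 N
Factor of safety n = P_cr / P = 1413.2 / 1180 = 1.20

n ≈ 1.20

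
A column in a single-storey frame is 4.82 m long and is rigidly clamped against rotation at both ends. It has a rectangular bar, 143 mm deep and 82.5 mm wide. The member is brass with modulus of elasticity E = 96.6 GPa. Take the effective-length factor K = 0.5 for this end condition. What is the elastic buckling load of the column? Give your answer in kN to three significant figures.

P_cr ≈ 1100 kN

Buckling occurs about the weak axis: I_min = h·b³/12 with b = 82.5 mm (the shorter side).
I_min = 143×82.5³/12 = 6.691×10^6 mm⁴
I = 6.691×10^6 mm⁴ = 6.691×10^-6 m⁴
Effective length L_e = K·L = 0.5 × 4.82 = 2.410 m
P_cr = π²EI / L_e² = π² × 96.6×10⁹ × 6.691×10^-6 / 2.410² = 1.098×10^6 N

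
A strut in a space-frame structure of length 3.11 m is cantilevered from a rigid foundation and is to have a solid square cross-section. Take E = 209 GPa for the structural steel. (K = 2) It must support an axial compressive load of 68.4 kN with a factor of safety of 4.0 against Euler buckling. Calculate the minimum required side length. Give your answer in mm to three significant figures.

Required P_cr = n·P = 4.0 × 68.4 = 273.6 kN
L_e = K·L = 2 × 3.11 = 6.220 m
Required I = P_cr·L_e²/(π²E) = 2.736×10^5 × 6.220² / (π² × 2.09×10^11) = 5.132×10^-6 m⁴
I_req = 5.132×10^6 mm⁴
Solid square: I = a⁴/12  ⇒  a = (12I)^(1/4) = (12×5.132×10^6)^(1/4) = 88.6 mm

a ≈ 88.6 mm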